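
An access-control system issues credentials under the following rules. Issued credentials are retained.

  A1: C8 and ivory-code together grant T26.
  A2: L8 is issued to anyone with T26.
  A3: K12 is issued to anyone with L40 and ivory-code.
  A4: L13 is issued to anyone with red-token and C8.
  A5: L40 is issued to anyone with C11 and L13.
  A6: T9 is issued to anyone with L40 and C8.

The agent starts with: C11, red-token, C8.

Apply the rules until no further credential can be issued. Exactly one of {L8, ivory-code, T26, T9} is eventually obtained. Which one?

Holding red-token and C8 grants L13 (A4).
Holding C11 and L13 grants L40 (A5).
Holding L40 and C8 grants T9 (A6).
L8 would need T26 (A2), but T26 is never granted. T26 would need C8 and ivory-code (A1), but ivory-code is never granted. No rule produces ivory-code, and it is not given.

T9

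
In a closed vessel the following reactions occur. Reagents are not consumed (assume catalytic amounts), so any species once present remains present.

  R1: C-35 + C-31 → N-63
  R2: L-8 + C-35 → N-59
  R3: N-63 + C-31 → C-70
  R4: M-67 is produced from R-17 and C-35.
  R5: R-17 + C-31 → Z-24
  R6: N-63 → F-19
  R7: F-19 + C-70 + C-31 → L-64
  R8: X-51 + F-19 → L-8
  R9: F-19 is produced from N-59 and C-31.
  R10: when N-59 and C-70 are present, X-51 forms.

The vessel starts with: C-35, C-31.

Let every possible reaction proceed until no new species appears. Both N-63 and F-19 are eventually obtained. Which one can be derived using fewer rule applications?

N-63

N-63: C-35 and C-31 present → N-63 forms (R1). [1 rule application]
F-19: C-35 and C-31 present → N-63 forms (R1). N-63 present → F-19 forms (R6). [2 rule applications]
N-63 needs fewer.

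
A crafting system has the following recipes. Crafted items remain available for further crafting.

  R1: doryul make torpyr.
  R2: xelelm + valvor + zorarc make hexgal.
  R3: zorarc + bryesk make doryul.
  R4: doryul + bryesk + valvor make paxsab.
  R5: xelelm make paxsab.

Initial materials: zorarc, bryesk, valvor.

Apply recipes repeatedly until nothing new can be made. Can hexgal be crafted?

No

hexgal would need xelelm, valvor, and zorarc (R2), but xelelm is never obtained.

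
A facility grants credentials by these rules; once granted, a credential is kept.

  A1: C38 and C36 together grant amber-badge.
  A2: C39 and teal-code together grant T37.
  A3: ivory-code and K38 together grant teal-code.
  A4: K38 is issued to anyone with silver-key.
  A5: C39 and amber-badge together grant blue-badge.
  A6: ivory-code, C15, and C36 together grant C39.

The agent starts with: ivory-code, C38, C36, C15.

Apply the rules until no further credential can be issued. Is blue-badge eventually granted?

Holding ivory-code, C15, and C36 grants C39 (A6).
Holding C38 and C36 grants amber-badge (A1).
Holding C39 and amber-badge grants blue-badge (A5).

Yes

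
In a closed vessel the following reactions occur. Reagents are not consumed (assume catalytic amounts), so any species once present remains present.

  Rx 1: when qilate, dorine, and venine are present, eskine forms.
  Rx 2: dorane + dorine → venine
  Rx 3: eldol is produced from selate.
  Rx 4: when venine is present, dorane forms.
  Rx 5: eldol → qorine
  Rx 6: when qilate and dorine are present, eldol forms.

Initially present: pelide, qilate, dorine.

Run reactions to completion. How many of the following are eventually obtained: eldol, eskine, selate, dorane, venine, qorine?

2

qilate and dorine present → eldol forms (Rx 6).
eldol present → qorine forms (Rx 5).
eldol: reached.
eskine would need qilate, dorine, and venine (Rx 1), but venine never forms.
No rule produces selate, and it is not given.
dorane would need venine (Rx 4), but venine never forms.
venine would need dorane and dorine (Rx 2), but dorane never forms.
qorine: reached.
Reached: eldol and qorine — 2 of the 6.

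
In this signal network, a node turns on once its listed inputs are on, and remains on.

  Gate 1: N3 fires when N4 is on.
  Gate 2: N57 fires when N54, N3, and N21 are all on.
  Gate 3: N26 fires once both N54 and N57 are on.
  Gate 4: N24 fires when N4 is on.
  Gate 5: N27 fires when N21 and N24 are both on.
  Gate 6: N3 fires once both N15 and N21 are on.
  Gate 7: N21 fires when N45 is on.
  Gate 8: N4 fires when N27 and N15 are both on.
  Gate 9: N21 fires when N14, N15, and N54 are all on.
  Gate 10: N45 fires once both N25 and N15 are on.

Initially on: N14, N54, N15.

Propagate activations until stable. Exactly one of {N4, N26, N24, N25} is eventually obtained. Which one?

N26

N14, N15, and N54 are on, so N21 fires (Gate 9).
N15 and N21 are on, so N3 fires (Gate 6).
N54, N3, and N21 are on, so N57 fires (Gate 2).
Gate 3: N54 and N57 on → N26 on.
N24 would need N4 (Gate 4), but N4 never turns on. No rule produces N25, and it is not given. N4 would need N27 and N15 (Gate 8), but N27 never turns on.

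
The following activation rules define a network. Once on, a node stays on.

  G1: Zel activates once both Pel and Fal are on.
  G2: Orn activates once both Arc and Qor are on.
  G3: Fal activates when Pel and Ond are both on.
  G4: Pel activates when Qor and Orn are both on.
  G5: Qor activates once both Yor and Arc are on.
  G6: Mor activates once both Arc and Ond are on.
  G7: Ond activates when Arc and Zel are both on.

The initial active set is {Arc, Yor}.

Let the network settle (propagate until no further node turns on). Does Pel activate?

Yes

Yor and Arc are on, so Qor activates (G5).
Arc and Qor are on, so Orn activates (G2).
Qor and Orn are on, so Pel activates (G4).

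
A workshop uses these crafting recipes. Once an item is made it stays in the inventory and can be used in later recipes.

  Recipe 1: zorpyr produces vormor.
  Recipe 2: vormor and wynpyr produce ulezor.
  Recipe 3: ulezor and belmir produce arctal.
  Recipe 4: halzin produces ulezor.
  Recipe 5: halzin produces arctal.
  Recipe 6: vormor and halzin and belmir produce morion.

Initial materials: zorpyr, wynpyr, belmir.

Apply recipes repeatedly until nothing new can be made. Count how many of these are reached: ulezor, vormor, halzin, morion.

2

Using Recipe 1, zorpyr makes vormor.
Using Recipe 2, vormor and wynpyr make ulezor.
ulezor: reached.
vormor: reached.
No rule produces halzin, and it is not given.
morion would need vormor, halzin, and belmir (Recipe 6), but halzin is never obtained.
Reached: ulezor and vormor — 2 of the 4.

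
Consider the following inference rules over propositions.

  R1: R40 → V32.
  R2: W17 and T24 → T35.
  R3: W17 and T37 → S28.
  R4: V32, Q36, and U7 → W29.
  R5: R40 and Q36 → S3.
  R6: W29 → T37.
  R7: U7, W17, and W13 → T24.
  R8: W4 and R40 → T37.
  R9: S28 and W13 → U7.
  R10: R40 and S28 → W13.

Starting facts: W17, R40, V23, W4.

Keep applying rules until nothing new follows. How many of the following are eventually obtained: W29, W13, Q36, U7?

2

From W4 and R40, R8 gives T37.
From W17 and T37, R3 gives S28.
R40 and S28 hold, so W13 follows (R10).
S28 and W13 hold, so U7 follows (R9).
W29 would need V32, Q36, and U7 (R4), but Q36 is never established.
W13: reached.
No rule produces Q36, and it is not given.
U7: reached.
Reached: W13 and U7 — 2 of the 4.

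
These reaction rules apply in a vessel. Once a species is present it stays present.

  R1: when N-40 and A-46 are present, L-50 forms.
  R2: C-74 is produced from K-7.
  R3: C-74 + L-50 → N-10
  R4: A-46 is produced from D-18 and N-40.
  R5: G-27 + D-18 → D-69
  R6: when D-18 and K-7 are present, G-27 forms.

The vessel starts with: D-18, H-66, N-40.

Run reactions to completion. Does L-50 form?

D-18 and N-40 present → A-46 forms (R4).
N-40 and A-46 present → L-50 forms (R1).

Yes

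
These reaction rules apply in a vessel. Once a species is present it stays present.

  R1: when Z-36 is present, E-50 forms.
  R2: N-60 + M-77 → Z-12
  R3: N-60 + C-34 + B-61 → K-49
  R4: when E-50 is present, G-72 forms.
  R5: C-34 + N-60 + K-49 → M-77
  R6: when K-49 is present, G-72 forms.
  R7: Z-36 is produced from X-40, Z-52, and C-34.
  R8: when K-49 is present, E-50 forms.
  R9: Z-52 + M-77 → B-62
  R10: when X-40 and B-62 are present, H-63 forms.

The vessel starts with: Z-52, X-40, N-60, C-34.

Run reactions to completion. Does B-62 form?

B-62 would need Z-52 and M-77 (R9), but M-77 never forms.

No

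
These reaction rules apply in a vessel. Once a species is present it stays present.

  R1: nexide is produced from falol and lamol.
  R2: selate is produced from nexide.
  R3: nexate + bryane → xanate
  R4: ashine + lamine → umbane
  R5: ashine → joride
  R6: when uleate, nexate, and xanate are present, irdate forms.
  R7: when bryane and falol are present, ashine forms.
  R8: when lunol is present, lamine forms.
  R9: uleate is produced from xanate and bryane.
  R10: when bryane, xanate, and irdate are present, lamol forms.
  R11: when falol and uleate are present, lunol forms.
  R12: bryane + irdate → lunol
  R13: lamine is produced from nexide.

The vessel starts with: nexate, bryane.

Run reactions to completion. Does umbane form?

No

umbane would need ashine and lamine (R4), but ashine never forms.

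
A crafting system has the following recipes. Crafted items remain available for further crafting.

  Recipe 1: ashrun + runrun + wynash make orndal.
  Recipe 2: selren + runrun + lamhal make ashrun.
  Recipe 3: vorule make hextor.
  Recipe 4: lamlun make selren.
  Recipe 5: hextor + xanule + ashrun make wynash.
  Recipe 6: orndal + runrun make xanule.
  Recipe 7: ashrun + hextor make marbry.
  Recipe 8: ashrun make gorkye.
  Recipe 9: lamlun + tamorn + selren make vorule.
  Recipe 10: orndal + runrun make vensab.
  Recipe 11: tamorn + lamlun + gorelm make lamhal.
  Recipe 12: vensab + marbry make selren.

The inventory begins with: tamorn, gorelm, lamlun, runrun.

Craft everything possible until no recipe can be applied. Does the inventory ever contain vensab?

No

vensab would need orndal and runrun (Recipe 10), but orndal is never obtained.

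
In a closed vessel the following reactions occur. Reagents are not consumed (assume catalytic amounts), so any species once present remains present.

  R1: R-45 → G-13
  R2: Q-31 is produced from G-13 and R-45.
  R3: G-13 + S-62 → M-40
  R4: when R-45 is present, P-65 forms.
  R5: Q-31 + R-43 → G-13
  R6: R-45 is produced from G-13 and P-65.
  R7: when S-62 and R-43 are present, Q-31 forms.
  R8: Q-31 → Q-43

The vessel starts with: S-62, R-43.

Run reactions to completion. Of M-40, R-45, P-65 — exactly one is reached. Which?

M-40

S-62 and R-43 present → Q-31 forms (R7).
Q-31 and R-43 present → G-13 forms (R5).
G-13 and S-62 present → M-40 forms (R3).
P-65 would need R-45 (R4), but R-45 never forms. R-45 would need G-13 and P-65 (R6), but P-65 never forms.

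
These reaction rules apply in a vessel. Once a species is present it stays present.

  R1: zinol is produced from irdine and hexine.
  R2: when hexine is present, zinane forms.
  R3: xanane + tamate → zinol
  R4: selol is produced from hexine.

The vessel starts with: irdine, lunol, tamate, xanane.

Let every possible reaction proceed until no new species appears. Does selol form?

selol would need hexine (R4), but hexine never forms.

No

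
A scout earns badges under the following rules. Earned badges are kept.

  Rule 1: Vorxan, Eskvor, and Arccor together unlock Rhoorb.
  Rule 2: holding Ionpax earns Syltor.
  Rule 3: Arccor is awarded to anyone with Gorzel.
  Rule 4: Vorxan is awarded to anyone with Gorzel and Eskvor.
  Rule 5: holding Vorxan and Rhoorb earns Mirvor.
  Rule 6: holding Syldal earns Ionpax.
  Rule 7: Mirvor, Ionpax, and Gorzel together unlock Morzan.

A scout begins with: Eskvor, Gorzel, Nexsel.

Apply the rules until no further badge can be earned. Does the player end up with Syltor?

No

Syltor would need Ionpax (Rule 2), but Ionpax is never earned.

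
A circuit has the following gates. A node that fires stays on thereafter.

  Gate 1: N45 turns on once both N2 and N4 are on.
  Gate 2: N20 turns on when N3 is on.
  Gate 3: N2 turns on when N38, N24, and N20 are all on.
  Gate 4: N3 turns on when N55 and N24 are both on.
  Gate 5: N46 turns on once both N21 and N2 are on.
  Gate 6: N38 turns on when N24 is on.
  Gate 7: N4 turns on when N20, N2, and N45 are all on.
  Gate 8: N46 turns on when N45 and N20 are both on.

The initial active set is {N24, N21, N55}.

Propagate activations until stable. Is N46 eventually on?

Yes

N55 and N24 are on, so N3 turns on (Gate 4).
N24 is on, so N38 turns on (Gate 6).
N3 is on, so N20 turns on (Gate 2).
Gate 3: N38, N24, and N20 on → N2 on.
Gate 5: N21 and N2 on → N46 on.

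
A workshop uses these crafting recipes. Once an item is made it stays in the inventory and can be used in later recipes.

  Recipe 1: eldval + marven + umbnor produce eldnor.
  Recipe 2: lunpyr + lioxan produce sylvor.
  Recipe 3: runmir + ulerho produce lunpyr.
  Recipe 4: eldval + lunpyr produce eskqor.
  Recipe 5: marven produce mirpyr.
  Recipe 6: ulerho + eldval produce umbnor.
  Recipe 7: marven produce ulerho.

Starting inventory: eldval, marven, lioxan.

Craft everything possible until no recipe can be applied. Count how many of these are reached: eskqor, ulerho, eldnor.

Using Recipe 7, marven makes ulerho.
ulerho + eldval → umbnor (Recipe 6).
eldval + marven + umbnor → eldnor (Recipe 1).
eskqor would need eldval and lunpyr (Recipe 4), but lunpyr is never obtained.
ulerho: reached.
eldnor: reached.
Reached: ulerho and eldnor — 2 of the 3.

2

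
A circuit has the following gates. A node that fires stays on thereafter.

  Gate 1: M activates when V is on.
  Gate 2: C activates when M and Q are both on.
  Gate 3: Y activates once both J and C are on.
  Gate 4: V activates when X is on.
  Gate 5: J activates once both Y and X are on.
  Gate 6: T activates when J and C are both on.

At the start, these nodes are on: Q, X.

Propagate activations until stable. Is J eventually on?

J would need Y and X (Gate 5), but Y never turns on.

No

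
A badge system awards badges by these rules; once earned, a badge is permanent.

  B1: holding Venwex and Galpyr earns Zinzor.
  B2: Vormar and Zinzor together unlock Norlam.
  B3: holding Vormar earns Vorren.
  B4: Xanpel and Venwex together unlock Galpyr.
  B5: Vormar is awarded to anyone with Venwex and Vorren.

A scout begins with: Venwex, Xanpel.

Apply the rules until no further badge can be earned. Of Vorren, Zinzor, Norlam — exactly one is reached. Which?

Zinzor

With Xanpel and Venwex, Galpyr is earned (B4).
With Venwex and Galpyr, Zinzor is earned (B1).
Vorren would need Vormar (B3), but Vormar is never earned. Norlam would need Vormar and Zinzor (B2), but Vormar is never earned.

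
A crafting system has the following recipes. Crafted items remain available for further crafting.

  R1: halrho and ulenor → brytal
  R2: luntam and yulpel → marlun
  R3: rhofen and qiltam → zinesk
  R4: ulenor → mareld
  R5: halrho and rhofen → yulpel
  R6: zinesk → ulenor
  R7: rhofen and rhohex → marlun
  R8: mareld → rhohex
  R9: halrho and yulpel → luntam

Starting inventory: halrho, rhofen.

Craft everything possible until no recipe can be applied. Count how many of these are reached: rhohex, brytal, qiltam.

0

rhohex would need mareld (R8), but mareld is never obtained.
brytal would need halrho and ulenor (R1), but ulenor is never obtained.
No rule produces qiltam, and it is not given.
None of the 3 are reached.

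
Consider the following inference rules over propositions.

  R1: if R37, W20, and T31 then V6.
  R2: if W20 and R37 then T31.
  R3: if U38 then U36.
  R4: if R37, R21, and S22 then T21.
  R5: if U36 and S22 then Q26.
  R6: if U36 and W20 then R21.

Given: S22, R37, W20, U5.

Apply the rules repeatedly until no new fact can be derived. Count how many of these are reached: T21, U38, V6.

W20 and R37 hold, so T31 follows (R2).
R37, W20, and T31 hold, so V6 follows (R1).
T21 would need R37, R21, and S22 (R4), but R21 is never established.
No rule produces U38, and it is not given.
V6: reached.
Reached: V6 — 1 of the 3.

1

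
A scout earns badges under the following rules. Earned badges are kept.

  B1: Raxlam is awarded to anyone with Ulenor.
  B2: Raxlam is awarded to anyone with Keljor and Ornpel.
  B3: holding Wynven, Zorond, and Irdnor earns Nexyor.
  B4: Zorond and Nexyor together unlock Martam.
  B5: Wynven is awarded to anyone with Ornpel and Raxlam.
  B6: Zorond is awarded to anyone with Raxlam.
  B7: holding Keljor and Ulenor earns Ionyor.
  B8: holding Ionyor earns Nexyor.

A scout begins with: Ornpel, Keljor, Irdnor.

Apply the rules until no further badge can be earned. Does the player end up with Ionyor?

Ionyor would need Keljor and Ulenor (B7), but Ulenor is never earned.

No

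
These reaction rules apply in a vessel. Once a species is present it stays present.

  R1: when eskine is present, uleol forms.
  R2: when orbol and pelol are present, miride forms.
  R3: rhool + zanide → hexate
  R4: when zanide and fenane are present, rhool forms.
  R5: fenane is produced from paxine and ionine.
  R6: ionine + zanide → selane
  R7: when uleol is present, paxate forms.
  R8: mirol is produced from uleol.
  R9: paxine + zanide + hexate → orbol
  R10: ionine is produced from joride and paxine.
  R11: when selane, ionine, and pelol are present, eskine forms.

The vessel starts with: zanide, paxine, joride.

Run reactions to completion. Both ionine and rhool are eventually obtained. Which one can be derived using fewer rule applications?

ionine: joride and paxine present → ionine forms (R10). [1 rule application]
rhool: joride and paxine present → ionine forms (R10). paxine and ionine present → fenane forms (R5). zanide and fenane present → rhool forms (R4). [3 rule applications]
ionine needs fewer.

ionine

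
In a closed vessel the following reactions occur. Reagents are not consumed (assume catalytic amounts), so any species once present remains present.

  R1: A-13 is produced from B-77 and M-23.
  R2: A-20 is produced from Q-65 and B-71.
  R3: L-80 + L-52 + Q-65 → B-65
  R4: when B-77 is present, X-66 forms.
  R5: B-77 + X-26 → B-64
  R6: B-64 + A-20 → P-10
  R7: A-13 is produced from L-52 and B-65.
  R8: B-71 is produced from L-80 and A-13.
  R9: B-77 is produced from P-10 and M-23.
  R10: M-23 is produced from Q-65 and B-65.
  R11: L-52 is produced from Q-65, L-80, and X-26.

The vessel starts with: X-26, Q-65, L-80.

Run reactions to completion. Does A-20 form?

Yes

Q-65, L-80, and X-26 present → L-52 forms (R11).
L-80, L-52, and Q-65 present → B-65 forms (R3).
L-52 and B-65 present → A-13 forms (R7).
L-80 and A-13 present → B-71 forms (R8).
Q-65 and B-71 present → A-20 forms (R2).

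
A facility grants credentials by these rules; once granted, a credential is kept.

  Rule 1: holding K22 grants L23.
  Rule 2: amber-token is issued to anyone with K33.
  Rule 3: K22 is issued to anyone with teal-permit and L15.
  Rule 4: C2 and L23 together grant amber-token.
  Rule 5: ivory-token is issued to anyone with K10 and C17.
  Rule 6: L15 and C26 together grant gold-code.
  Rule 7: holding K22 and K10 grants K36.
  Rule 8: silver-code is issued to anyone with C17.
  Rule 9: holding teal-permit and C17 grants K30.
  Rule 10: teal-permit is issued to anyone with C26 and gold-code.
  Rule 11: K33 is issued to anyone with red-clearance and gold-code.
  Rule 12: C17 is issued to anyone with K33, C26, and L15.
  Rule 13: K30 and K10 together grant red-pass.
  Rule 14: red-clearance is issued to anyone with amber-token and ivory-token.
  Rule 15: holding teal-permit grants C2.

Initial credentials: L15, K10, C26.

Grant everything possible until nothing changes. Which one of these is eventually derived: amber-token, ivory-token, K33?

amber-token

Holding L15 and C26 grants gold-code (Rule 6).
Holding C26 and gold-code grants teal-permit (Rule 10).
Holding teal-permit and L15 grants K22 (Rule 3).
Holding teal-permit grants C2 (Rule 15).
Holding K22 grants L23 (Rule 1).
Holding C2 and L23 grants amber-token (Rule 4).
ivory-token would need K10 and C17 (Rule 5), but C17 is never granted. K33 would need red-clearance and gold-code (Rule 11), but red-clearance is never granted.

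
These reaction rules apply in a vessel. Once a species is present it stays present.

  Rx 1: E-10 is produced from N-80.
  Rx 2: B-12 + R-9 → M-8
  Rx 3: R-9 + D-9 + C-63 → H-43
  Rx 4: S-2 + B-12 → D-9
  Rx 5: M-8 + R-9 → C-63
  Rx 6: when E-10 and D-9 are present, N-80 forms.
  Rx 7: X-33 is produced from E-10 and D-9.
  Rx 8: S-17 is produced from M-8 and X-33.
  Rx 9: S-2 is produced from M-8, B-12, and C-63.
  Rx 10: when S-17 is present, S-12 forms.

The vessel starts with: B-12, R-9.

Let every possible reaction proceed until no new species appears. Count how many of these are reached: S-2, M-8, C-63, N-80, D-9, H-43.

B-12 and R-9 present → M-8 forms (Rx 2).
M-8 and R-9 present → C-63 forms (Rx 5).
M-8, B-12, and C-63 present → S-2 forms (Rx 9).
S-2 and B-12 present → D-9 forms (Rx 4).
R-9, D-9, and C-63 present → H-43 forms (Rx 3).
S-2: reached.
M-8: reached.
C-63: reached.
N-80 would need E-10 and D-9 (Rx 6), but E-10 never forms.
D-9: reached.
H-43: reached.
Reached: S-2, M-8, C-63, D-9, and H-43 — 5 of the 6.

5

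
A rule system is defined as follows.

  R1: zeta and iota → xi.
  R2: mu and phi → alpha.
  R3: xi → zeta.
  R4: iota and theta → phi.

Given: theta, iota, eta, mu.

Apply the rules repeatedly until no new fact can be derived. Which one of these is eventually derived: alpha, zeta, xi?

alpha

From iota and theta, R4 gives phi.
mu and phi hold, so alpha follows (R2).
zeta would need xi (R3), but xi is never established. xi would need zeta and iota (R1), but zeta is never established.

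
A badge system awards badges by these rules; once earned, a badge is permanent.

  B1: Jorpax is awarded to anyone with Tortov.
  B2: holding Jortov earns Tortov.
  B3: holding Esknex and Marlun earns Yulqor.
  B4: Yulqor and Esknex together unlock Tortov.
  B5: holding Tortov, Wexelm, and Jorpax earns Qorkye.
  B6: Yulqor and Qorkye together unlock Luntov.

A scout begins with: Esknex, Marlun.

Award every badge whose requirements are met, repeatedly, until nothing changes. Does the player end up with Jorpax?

Yes

With Esknex and Marlun, Yulqor is earned (B3).
With Yulqor and Esknex, Tortov is earned (B4).
With Tortov, Jorpax is earned (B1).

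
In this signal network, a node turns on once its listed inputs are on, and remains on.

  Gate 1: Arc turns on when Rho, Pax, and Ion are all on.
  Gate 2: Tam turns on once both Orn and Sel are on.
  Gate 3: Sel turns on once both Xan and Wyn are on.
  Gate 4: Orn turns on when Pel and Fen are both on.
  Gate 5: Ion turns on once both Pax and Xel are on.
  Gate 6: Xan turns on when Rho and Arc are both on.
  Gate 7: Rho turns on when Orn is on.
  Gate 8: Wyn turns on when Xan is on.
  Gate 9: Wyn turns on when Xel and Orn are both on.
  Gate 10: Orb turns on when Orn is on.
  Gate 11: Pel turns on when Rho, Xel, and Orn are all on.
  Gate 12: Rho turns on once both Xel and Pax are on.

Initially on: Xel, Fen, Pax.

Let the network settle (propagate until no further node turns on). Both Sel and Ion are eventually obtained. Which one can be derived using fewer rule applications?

Ion

Ion: Pax and Xel are on, so Ion turns on (Gate 5). [1 rule application]
Sel: Gate 12: Xel and Pax on → Rho on. Gate 5: Pax and Xel on → Ion on. Gate 1: Rho, Pax, and Ion on → Arc on. Gate 6: Rho and Arc on → Xan on. Xan is on, so Wyn turns on (Gate 8). Xan and Wyn are on, so Sel turns on (Gate 3). [6 rule applications]
Ion needs fewer.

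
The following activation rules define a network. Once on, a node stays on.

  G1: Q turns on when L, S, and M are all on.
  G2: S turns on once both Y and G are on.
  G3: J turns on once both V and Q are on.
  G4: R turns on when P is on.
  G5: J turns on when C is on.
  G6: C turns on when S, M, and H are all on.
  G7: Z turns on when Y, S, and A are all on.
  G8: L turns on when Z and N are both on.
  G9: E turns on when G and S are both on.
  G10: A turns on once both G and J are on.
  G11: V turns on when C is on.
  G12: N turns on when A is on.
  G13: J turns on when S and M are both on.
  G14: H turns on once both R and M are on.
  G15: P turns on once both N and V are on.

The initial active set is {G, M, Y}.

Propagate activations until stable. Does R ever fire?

No

R would need P (G4), but P never turns on.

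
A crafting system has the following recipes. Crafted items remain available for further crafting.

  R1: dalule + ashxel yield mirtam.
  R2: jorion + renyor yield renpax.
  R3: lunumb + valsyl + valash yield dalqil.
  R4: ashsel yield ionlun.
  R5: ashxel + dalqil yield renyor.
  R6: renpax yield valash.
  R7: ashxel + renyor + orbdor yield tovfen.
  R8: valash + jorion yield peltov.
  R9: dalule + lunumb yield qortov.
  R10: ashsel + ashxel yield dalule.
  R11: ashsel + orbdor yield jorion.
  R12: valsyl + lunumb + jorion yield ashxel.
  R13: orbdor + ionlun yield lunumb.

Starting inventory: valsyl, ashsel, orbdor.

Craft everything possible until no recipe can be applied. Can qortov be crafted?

Using R11, ashsel and orbdor make jorion.
Using R4, ashsel makes ionlun.
orbdor + ionlun → lunumb (R13).
Using R12, valsyl, lunumb, and jorion make ashxel.
Using R10, ashsel and ashxel make dalule.
dalule + lunumb → qortov (R9).

Yes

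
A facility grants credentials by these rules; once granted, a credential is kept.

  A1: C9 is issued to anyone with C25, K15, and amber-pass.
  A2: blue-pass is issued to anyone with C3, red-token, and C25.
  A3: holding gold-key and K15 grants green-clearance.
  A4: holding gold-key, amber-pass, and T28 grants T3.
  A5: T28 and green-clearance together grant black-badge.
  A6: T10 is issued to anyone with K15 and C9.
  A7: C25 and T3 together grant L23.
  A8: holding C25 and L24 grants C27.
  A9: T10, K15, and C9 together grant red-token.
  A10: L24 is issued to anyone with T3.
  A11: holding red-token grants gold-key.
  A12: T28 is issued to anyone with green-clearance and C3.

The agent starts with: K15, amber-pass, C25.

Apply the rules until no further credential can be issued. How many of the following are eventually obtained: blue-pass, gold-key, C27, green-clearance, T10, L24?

3

Holding C25, K15, and amber-pass grants C9 (A1).
Holding K15 and C9 grants T10 (A6).
Holding T10, K15, and C9 grants red-token (A9).
Holding red-token grants gold-key (A11).
Holding gold-key and K15 grants green-clearance (A3).
blue-pass would need C3, red-token, and C25 (A2), but C3 is never granted.
gold-key: reached.
C27 would need C25 and L24 (A8), but L24 is never granted.
green-clearance: reached.
T10: reached.
L24 would need T3 (A10), but T3 is never granted.
Reached: gold-key, green-clearance, and T10 — 3 of the 6.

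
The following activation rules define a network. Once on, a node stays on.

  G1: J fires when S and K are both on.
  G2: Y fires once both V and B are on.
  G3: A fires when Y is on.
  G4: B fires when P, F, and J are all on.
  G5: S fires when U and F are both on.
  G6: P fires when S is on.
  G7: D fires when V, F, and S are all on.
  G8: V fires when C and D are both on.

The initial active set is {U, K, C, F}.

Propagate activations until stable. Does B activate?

Yes

G5: U and F on → S on.
S and K are on, so J fires (G1).
S is on, so P fires (G6).
P, F, and J are on, so B fires (G4).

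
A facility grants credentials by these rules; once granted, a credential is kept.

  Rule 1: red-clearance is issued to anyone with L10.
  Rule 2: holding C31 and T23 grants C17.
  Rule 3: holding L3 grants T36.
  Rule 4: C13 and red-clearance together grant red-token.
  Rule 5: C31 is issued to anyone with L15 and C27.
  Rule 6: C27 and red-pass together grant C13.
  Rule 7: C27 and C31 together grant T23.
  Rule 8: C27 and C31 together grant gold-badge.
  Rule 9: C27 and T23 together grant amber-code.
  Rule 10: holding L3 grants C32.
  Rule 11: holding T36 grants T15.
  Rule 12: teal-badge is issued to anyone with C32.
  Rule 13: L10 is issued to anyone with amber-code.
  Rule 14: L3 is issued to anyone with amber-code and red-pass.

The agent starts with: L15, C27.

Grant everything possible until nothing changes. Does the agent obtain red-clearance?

Yes

Holding L15 and C27 grants C31 (Rule 5).
Holding C27 and C31 grants T23 (Rule 7).
Holding C27 and T23 grants amber-code (Rule 9).
Holding amber-code grants L10 (Rule 13).
Holding L10 grants red-clearance (Rule 1).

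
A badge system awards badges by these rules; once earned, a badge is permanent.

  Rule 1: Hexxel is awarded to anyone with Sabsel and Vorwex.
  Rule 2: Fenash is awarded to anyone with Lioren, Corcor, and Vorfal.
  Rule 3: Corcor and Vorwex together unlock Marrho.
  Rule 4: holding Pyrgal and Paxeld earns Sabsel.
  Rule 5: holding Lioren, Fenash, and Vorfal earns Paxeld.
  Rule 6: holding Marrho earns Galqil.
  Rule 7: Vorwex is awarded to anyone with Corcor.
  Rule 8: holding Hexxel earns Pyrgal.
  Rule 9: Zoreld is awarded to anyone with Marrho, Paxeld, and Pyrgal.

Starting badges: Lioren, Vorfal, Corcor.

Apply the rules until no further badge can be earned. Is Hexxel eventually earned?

Hexxel would need Sabsel and Vorwex (Rule 1), but Sabsel is never earned.

No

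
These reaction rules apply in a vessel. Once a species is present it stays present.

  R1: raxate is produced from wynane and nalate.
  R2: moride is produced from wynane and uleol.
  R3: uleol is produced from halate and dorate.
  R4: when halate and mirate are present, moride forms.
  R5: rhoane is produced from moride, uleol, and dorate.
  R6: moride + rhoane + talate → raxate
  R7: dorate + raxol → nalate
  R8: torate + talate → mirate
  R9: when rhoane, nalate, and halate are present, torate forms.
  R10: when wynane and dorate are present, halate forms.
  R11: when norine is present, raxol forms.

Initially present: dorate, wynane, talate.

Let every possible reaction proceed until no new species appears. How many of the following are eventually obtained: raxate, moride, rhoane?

wynane and dorate present → halate forms (R10).
halate and dorate present → uleol forms (R3).
wynane and uleol present → moride forms (R2).
moride, uleol, and dorate present → rhoane forms (R5).
moride, rhoane, and talate present → raxate forms (R6).
raxate: reached.
moride: reached.
rhoane: reached.
All 3 are reached.

3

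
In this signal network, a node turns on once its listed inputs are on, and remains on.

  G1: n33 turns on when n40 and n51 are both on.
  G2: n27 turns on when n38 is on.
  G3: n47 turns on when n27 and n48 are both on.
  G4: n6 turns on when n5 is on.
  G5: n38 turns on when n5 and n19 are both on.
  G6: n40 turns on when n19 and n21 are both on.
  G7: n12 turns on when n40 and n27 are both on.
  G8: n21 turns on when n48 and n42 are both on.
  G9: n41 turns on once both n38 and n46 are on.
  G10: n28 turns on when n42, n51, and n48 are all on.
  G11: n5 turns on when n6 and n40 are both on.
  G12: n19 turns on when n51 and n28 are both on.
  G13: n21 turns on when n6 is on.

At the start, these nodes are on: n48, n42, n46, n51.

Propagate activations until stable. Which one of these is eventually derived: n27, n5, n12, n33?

n42, n51, and n48 are on, so n28 turns on (G10).
G8: n48 and n42 on → n21 on.
n51 and n28 are on, so n19 turns on (G12).
G6: n19 and n21 on → n40 on.
n40 and n51 are on, so n33 turns on (G1).
n12 would need n40 and n27 (G7), but n27 never turns on. n5 would need n6 and n40 (G11), but n6 never turns on. n27 would need n38 (G2), but n38 never turns on.

n33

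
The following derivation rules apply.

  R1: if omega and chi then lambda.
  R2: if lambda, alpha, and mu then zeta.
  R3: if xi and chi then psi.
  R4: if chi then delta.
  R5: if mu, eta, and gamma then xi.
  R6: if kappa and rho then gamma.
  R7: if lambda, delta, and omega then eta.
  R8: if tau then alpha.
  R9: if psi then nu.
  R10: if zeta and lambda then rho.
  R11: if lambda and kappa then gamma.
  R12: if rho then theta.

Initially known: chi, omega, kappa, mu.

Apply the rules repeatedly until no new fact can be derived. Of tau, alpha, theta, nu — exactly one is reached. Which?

nu

From chi, R4 gives delta.
omega and chi hold, so lambda follows (R1).
From lambda and kappa, R11 gives gamma.
From lambda, delta, and omega, R7 gives eta.
mu, eta, and gamma hold, so xi follows (R5).
xi and chi hold, so psi follows (R3).
From psi, R9 gives nu.
No rule produces tau, and it is not given. theta would need rho (R12), but rho is never established. alpha would need tau (R8), but tau is never established.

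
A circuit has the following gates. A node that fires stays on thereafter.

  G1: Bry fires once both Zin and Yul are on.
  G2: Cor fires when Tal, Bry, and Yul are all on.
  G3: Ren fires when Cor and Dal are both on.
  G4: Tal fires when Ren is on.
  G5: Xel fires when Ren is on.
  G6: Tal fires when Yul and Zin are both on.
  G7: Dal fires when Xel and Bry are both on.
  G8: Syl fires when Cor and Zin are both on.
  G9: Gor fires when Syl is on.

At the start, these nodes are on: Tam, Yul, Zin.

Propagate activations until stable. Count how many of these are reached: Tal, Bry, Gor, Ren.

3

Yul and Zin are on, so Tal fires (G6).
G1: Zin and Yul on → Bry on.
G2: Tal, Bry, and Yul on → Cor on.
Cor and Zin are on, so Syl fires (G8).
Syl is on, so Gor fires (G9).
Tal: reached.
Bry: reached.
Gor: reached.
Ren would need Cor and Dal (G3), but Dal never turns on.
Reached: Tal, Bry, and Gor — 3 of the 4.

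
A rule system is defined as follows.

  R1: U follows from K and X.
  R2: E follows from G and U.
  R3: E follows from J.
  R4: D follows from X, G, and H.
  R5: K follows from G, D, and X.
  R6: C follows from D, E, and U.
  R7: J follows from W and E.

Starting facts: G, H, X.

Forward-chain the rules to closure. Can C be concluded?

X, G, and H hold, so D follows (R4).
G, D, and X hold, so K follows (R5).
From K and X, R1 gives U.
G and U hold, so E follows (R2).
From D, E, and U, R6 gives C.

Yes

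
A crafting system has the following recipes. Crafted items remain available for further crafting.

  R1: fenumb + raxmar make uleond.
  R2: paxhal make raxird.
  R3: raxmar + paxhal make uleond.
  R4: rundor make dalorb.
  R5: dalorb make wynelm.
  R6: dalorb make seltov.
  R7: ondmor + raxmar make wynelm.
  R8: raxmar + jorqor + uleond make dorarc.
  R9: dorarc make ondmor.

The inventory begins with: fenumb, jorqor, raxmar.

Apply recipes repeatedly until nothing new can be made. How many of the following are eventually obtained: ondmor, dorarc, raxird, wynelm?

Using R1, fenumb and raxmar make uleond.
Using R8, raxmar, jorqor, and uleond make dorarc.
dorarc → ondmor (R9).
ondmor + raxmar → wynelm (R7).
ondmor: reached.
dorarc: reached.
raxird would need paxhal (R2), but paxhal is never obtained.
wynelm: reached.
Reached: ondmor, dorarc, and wynelm — 3 of the 4.

3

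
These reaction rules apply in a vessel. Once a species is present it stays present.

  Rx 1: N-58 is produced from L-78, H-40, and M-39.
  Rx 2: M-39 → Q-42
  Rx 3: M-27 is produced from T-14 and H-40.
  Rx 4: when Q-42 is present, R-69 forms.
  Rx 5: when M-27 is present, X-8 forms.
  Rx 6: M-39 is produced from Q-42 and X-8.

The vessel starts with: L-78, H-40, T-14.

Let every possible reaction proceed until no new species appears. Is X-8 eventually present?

T-14 and H-40 present → M-27 forms (Rx 3).
M-27 present → X-8 forms (Rx 5).

Yes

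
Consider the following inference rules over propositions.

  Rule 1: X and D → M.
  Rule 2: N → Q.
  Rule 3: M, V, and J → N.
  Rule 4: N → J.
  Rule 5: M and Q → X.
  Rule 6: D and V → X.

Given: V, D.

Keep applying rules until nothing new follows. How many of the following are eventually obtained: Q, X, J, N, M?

2

From D and V, Rule 6 gives X.
X and D hold, so M follows (Rule 1).
Q would need N (Rule 2), but N is never established.
X: reached.
J would need N (Rule 4), but N is never established.
N would need M, V, and J (Rule 3), but J is never established.
M: reached.
Reached: X and M — 2 of the 5.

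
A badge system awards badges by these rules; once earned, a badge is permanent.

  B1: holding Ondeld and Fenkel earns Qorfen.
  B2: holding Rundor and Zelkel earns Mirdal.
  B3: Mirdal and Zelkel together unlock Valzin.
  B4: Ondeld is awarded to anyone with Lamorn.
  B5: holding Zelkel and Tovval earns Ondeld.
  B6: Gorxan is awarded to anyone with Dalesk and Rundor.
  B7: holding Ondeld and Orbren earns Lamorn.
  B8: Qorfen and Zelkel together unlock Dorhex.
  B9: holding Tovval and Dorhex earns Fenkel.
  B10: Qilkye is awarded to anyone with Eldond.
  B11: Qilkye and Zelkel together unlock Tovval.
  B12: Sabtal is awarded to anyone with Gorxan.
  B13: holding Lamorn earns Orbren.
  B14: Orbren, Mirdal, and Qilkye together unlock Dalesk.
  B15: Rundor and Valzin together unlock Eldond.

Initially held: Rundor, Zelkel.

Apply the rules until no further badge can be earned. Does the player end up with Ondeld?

Yes

With Rundor and Zelkel, Mirdal is earned (B2).
With Mirdal and Zelkel, Valzin is earned (B3).
With Rundor and Valzin, Eldond is earned (B15).
With Eldond, Qilkye is earned (B10).
With Qilkye and Zelkel, Tovval is earned (B11).
With Zelkel and Tovval, Ondeld is earned (B5).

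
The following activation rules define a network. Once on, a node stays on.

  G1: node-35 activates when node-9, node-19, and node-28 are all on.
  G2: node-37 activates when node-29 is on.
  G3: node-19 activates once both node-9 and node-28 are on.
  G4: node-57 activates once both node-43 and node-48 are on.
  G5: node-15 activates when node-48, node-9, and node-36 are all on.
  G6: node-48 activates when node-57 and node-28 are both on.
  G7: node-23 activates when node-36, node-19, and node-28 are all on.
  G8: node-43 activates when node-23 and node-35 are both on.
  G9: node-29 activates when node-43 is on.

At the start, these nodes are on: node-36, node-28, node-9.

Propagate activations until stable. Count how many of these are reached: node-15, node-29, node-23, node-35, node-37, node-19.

G3: node-9 and node-28 on → node-19 on.
node-36, node-19, and node-28 are on, so node-23 activates (G7).
G1: node-9, node-19, and node-28 on → node-35 on.
node-23 and node-35 are on, so node-43 activates (G8).
node-43 is on, so node-29 activates (G9).
node-29 is on, so node-37 activates (G2).
node-15 would need node-48, node-9, and node-36 (G5), but node-48 never turns on.
node-29: reached.
node-23: reached.
node-35: reached.
node-37: reached.
node-19: reached.
Reached: node-29, node-23, node-35, node-37, and node-19 — 5 of the 6.

5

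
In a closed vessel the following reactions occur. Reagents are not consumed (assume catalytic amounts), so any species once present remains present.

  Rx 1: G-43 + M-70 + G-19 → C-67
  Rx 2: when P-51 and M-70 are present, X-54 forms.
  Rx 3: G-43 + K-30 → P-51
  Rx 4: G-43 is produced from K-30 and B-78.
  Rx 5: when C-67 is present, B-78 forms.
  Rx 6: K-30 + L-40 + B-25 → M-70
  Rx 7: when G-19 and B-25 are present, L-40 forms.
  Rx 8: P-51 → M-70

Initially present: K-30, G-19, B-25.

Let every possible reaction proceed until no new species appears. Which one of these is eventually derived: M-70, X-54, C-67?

M-70

G-19 and B-25 present → L-40 forms (Rx 7).
K-30, L-40, and B-25 present → M-70 forms (Rx 6).
C-67 would need G-43, M-70, and G-19 (Rx 1), but G-43 never forms. X-54 would need P-51 and M-70 (Rx 2), but P-51 never forms.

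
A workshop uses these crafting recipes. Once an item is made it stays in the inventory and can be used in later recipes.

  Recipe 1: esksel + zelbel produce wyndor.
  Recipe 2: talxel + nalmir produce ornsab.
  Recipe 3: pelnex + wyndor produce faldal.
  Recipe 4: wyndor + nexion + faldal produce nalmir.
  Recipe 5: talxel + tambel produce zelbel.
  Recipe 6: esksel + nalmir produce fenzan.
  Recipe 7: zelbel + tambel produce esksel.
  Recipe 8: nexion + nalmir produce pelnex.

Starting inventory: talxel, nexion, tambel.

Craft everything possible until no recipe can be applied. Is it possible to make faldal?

No

faldal would need pelnex and wyndor (Recipe 3), but pelnex is never obtained.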